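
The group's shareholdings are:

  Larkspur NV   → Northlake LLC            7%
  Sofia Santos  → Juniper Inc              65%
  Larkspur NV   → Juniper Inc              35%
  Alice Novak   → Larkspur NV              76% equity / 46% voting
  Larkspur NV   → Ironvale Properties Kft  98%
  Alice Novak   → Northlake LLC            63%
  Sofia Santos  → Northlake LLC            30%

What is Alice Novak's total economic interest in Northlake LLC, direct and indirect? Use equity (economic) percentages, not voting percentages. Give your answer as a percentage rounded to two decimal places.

68.32%

Alice reaches Northlake along 2 paths.
Direct stake: 63% = 63%.
Via Larkspur: 76% × 7% = 5.32%.
Total: 63% + 5.32% = 68.32%.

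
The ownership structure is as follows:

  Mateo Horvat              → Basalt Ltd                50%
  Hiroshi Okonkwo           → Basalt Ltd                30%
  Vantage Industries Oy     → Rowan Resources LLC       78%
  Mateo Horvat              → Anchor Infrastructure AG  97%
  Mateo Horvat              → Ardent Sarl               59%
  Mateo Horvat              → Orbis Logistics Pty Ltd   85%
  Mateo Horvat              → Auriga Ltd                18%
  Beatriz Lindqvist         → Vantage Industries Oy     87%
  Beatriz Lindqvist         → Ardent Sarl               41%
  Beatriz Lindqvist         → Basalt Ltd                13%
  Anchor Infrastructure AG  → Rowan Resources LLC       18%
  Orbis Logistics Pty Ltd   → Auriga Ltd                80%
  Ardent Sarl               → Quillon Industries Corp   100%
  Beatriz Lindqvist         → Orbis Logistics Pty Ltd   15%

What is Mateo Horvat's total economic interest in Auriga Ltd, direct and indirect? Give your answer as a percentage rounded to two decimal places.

86.00%

Mateo reaches Auriga along 2 paths.
Direct stake: 18% = 18%.
Via Orbis: 85% × 80% = 68%.
Total: 18% + 68% = 86%.
Rounded: 86.00%.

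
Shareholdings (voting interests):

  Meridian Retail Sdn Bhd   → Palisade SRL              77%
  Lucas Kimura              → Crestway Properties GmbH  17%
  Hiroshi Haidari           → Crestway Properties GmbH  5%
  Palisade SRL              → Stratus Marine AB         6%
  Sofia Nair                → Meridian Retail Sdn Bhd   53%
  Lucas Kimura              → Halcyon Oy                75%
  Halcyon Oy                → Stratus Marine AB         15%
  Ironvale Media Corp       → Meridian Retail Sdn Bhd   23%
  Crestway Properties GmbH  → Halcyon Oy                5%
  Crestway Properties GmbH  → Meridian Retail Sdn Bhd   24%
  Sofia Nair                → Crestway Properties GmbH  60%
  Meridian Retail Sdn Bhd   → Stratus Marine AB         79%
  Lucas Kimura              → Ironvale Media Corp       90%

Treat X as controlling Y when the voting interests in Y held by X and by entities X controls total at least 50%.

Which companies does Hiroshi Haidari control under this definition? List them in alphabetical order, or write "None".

None

Hiroshi's largest direct stake is 5% in Crestway, which does not meet the threshold.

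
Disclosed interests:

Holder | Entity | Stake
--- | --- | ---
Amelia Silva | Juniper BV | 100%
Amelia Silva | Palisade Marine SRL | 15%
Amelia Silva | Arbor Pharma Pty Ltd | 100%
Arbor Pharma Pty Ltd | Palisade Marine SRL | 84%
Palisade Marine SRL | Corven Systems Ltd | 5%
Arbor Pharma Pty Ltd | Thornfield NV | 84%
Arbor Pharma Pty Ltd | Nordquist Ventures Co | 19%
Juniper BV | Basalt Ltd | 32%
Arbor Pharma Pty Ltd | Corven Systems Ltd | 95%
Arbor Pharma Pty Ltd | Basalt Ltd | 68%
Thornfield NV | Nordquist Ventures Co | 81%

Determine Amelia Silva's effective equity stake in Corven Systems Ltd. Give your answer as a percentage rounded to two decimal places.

Amelia reaches Corven along 3 paths.
Via Palisade: 15% × 5% = 0.75%.
Via Arbor → Palisade: 100% × 84% × 5% = 4.2%.
Via Arbor: 100% × 95% = 95%.
Total: 0.75% + 4.2% + 95% = 99.95%.

99.95%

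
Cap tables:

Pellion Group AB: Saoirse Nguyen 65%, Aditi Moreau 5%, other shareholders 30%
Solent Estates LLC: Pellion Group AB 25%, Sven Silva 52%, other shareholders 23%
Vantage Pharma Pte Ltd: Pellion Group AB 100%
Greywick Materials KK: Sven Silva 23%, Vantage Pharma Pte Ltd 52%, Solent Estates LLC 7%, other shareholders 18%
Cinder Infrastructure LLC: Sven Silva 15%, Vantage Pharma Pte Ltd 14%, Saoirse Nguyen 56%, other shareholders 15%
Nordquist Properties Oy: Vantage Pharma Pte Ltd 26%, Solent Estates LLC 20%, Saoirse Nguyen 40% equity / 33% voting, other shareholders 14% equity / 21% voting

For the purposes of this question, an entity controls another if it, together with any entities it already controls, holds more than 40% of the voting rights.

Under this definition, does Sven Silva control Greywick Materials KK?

Sven holds 52% of Solent, so Sven controls Solent.
In Greywick, Sven's side holds only 23% + 7% = 30%, not > 40%.
So Sven does not control Greywick.

No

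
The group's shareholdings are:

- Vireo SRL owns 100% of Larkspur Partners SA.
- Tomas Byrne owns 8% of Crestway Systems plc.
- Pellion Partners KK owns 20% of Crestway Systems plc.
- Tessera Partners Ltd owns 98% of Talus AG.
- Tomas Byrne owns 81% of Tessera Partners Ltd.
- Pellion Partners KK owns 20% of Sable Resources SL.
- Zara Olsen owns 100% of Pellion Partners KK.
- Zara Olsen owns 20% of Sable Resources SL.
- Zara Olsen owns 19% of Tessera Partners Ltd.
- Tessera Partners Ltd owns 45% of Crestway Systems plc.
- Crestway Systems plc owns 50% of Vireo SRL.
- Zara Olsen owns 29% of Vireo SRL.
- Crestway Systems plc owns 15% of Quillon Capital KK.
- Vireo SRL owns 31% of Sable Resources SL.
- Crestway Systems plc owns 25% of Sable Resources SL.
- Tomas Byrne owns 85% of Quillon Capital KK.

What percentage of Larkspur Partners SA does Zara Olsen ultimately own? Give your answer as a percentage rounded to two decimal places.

43.28%

Zara reaches Larkspur along 3 paths.
Via Vireo: 29% × 100% = 29%.
Via Pellion → Crestway → Vireo: 100% × 20% × 50% × 100% = 10%.
Via Tessera → Crestway → Vireo: 19% × 45% × 50% × 100% = 4.275%.
Total: 29% + 10% + 4.275% = 43.275%.
Rounded: 43.28%.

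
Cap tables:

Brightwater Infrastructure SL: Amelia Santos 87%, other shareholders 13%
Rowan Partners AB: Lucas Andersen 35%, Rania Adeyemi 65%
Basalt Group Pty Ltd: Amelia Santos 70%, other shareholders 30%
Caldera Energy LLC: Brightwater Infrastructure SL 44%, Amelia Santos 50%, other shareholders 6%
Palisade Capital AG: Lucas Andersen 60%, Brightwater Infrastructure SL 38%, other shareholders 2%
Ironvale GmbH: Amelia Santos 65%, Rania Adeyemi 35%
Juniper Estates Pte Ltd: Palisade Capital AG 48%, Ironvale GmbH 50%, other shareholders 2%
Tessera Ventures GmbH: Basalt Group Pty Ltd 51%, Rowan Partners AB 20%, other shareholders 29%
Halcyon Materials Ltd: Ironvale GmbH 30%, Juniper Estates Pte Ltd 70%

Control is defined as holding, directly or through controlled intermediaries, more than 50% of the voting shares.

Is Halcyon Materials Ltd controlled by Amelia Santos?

No

Amelia holds 87% of Brightwater, so Amelia controls Brightwater.
Amelia holds 70% of Basalt, so Amelia controls Basalt.
Brightwater and Amelia together hold 44% + 50% = 94% of Caldera, so Amelia controls Caldera.
Amelia holds 65% of Ironvale, so Amelia controls Ironvale.
Basalt holds 51% of Tessera, so Amelia controls Tessera.
In Halcyon, Amelia's side holds only 30%, not > 50%.
So Amelia does not control Halcyon.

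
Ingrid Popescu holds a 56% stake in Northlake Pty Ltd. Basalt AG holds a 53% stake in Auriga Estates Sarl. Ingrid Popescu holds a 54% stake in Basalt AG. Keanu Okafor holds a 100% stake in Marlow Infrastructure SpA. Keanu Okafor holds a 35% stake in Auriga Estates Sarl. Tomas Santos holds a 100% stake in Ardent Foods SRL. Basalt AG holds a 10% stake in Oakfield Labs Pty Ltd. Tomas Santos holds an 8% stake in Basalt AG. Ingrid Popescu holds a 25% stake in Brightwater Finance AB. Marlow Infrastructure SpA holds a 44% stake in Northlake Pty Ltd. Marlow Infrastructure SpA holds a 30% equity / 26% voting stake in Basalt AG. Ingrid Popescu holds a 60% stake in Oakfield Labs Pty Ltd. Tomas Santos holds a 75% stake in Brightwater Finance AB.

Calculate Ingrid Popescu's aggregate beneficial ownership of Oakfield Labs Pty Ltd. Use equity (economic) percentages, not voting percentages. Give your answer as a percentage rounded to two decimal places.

Ingrid reaches Oakfield along 2 paths.
Direct stake: 60% = 60%.
Via Basalt: 54% × 10% = 5.4%.
Total: 60% + 5.4% = 65.4%.
Rounded: 65.40%.

65.40%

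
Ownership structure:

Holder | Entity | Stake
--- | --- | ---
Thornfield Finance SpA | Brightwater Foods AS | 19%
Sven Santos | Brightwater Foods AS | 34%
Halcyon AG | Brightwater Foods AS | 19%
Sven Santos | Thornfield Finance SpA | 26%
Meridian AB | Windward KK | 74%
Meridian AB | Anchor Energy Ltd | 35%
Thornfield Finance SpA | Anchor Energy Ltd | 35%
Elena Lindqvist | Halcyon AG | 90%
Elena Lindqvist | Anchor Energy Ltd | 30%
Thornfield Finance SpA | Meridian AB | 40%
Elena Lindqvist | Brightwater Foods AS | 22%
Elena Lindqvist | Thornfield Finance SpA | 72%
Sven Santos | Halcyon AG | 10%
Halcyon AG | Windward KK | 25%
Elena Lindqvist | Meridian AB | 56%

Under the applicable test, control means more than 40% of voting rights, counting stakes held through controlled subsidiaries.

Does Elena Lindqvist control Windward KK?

Yes

Elena holds 72% of Thornfield, so Elena controls Thornfield.
Elena and Thornfield together hold 56% + 40% = 96% of Meridian, so Elena controls Meridian.
Elena holds 90% of Halcyon, so Elena controls Halcyon.
Meridian and Halcyon together hold 74% + 25% = 99% of Windward, so Elena controls Windward.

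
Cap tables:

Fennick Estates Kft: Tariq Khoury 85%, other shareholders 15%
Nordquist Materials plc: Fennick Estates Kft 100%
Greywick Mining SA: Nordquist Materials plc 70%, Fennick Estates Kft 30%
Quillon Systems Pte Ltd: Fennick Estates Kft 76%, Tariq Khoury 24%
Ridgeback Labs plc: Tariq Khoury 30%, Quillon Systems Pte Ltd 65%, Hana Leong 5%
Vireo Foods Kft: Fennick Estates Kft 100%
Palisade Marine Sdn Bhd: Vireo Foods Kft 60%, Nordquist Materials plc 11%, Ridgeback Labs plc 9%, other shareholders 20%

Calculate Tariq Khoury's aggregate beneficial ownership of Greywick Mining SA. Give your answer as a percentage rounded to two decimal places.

Tariq reaches Greywick along 2 paths.
Via Fennick → Nordquist: 85% × 100% × 70% = 59.5%.
Via Fennick: 85% × 30% = 25.5%.
Total: 59.5% + 25.5% = 85%.
Rounded: 85.00%.

85.00%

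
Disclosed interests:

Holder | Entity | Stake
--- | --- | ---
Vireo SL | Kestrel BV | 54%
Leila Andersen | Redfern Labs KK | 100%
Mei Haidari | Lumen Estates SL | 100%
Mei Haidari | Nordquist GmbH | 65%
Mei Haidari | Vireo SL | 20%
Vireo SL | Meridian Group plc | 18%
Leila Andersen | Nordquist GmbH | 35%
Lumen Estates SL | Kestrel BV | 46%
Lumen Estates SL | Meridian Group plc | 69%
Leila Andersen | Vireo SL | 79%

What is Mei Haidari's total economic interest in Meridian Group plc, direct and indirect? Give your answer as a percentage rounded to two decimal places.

Mei reaches Meridian along 2 paths.
Via Vireo: 20% × 18% = 3.6%.
Via Lumen: 100% × 69% = 69%.
Total: 3.6% + 69% = 72.6%.
Rounded: 72.60%.

72.60%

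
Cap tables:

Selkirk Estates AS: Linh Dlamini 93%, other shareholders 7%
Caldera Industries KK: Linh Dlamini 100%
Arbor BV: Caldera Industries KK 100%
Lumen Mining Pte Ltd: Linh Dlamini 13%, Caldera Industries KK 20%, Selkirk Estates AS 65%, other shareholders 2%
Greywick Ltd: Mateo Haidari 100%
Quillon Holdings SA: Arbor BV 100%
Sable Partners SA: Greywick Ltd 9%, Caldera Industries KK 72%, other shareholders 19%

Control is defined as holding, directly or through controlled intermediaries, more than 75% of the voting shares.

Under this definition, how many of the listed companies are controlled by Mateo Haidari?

Mateo holds 100% of Greywick, so Mateo controls Greywick.
No other company's threshold is met.
Mateo controls 1 company.

1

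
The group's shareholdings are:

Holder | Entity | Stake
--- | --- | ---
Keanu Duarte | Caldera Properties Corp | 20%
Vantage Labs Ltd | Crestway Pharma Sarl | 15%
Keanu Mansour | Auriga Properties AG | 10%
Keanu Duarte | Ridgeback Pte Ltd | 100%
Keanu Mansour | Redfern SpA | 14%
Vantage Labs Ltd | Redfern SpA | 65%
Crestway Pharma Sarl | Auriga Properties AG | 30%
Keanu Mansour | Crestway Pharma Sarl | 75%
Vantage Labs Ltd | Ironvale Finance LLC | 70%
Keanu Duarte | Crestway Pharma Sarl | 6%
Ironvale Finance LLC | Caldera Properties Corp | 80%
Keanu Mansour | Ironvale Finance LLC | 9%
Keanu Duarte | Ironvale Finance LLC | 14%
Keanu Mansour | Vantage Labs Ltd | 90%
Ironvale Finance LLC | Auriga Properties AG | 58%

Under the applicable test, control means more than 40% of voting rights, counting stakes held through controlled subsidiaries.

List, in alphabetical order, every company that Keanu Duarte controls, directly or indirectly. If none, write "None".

Keanu Duarte holds 100% of Ridgeback, so Keanu Duarte controls Ridgeback.
No other company's threshold is met.

Ridgeback Pte Ltd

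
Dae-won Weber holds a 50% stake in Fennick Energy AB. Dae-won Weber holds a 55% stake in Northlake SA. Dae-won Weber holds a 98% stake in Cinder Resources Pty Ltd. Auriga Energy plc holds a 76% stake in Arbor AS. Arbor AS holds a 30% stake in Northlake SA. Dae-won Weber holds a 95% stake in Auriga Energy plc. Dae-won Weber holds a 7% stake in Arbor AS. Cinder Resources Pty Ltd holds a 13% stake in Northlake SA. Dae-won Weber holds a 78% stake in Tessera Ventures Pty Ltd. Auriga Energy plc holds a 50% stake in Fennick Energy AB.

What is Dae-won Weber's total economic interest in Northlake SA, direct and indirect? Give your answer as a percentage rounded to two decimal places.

91.50%

Dae-won reaches Northlake along 4 paths.
Via Arbor: 7% × 30% = 2.1%.
Via Auriga → Arbor: 95% × 76% × 30% = 21.66%.
Direct stake: 55% = 55%.
Via Cinder: 98% × 13% = 12.74%.
Total: 2.1% + 21.66% + 55% + 12.74% = 91.5%.
Rounded: 91.50%.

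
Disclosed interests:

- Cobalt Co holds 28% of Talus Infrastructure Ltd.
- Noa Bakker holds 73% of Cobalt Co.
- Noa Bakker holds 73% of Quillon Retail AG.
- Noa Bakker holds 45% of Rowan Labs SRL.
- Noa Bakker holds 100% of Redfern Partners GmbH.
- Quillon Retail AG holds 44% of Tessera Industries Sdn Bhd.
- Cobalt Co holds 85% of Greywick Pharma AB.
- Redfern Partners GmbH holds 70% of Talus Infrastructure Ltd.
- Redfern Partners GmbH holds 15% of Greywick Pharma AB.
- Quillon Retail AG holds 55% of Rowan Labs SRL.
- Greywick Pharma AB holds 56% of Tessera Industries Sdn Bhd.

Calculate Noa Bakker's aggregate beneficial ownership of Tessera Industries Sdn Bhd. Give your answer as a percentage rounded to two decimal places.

Noa reaches Tessera along 3 paths.
Via Redfern → Greywick: 100% × 15% × 56% = 8.4%.
Via Cobalt → Greywick: 73% × 85% × 56% = 34.748%.
Via Quillon: 73% × 44% = 32.12%.
Total: 8.4% + 34.748% + 32.12% = 75.268%.
Rounded: 75.27%.

75.27%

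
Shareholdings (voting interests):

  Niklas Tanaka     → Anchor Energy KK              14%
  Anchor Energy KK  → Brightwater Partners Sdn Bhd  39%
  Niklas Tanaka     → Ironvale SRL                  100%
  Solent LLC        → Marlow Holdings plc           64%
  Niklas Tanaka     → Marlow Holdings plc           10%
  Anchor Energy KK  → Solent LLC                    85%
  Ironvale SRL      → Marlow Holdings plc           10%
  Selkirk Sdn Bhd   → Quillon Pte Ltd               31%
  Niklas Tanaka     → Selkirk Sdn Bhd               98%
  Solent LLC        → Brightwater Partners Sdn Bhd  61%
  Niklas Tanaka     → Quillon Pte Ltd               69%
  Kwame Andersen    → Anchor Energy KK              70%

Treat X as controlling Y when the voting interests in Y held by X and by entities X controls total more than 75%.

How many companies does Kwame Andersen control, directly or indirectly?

0

Kwame's largest direct stake is 70% in Anchor, which does not meet the threshold.
Kwame controls 0 companies.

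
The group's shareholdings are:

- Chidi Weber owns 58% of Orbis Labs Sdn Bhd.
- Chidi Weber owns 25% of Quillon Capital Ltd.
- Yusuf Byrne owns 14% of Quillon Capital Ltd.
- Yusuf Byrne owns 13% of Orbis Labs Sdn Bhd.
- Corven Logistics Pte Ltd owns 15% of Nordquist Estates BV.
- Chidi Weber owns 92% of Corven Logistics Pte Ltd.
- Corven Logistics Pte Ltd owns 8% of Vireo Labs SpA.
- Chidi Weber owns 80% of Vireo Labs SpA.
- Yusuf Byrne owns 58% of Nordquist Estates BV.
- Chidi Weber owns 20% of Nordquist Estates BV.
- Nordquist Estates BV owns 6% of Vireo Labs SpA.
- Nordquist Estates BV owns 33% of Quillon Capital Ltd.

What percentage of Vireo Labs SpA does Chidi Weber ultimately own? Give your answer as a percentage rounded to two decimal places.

89.39%

Chidi reaches Vireo along 4 paths.
Direct stake: 80% = 80%.
Via Corven → Nordquist: 92% × 15% × 6% = 0.828%.
Via Nordquist: 20% × 6% = 1.2%.
Via Corven: 92% × 8% = 7.36%.
Total: 80% + 0.828% + 1.2% + 7.36% = 89.388%.
Rounded: 89.39%.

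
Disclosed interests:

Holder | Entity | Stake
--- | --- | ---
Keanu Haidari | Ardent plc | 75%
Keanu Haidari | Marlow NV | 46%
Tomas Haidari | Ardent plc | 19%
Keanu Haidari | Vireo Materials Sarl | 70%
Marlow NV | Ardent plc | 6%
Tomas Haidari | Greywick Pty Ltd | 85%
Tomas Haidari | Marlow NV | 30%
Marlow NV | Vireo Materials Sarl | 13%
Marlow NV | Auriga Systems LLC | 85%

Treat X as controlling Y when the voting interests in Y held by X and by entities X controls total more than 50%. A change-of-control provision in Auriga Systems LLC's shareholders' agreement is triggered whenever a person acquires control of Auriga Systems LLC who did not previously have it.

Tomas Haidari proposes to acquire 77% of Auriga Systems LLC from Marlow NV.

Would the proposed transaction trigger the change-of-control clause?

The purchase adds only to Tomas's holdings (Marlow's stake shrinks), so Tomas is the only person who could newly come to control Auriga.
Tomas holds 85% of Greywick, so Tomas controls Greywick.
Neither Tomas nor any entity Tomas controls holds any voting interest in Auriga.
So before the transaction, Tomas does not control Auriga.
After the purchase, Tomas holds 77% of Auriga directly, and Marlow's stake falls to 8%.
Tomas holds 77% of Auriga, so Tomas controls Auriga.
Tomas did not control Auriga before and does after, so the clause is triggered.

Yes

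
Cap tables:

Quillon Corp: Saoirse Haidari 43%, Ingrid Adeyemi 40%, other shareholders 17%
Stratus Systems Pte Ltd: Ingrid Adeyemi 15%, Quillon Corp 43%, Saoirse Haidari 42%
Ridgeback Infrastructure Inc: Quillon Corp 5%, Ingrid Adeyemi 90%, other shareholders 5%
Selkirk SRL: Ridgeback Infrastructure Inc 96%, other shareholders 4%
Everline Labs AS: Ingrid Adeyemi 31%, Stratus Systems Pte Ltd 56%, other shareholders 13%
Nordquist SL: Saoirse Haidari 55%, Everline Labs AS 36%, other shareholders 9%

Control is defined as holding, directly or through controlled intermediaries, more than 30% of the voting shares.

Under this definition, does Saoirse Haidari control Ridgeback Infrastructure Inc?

Saoirse holds 43% of Quillon, so Saoirse controls Quillon.
Quillon and Saoirse together hold 43% + 42% = 85% of Stratus, so Saoirse controls Stratus.
Stratus holds 56% of Everline, so Saoirse controls Everline.
Saoirse and Everline together hold 55% + 36% = 91% of Nordquist, so Saoirse controls Nordquist.
In Ridgeback, Saoirse's side holds only 5%, not > 30%.
So Saoirse does not control Ridgeback.

No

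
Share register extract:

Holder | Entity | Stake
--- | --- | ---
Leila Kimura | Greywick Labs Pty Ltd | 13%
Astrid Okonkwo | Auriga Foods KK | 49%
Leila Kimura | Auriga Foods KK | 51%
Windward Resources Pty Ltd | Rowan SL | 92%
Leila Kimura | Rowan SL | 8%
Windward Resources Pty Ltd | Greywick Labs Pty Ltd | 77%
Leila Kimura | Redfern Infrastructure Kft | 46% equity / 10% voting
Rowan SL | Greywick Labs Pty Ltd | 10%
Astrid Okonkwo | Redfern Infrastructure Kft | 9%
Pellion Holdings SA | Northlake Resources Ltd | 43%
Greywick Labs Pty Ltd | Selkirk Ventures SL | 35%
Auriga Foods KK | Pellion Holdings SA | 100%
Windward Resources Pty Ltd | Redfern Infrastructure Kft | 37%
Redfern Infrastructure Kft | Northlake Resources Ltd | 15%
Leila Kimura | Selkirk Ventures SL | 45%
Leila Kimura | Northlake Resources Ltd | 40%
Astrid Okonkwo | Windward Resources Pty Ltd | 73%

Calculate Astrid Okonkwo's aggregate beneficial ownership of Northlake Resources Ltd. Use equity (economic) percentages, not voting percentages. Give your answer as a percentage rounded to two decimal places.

Astrid reaches Northlake along 3 paths.
Via Auriga → Pellion: 49% × 100% × 43% = 21.07%.
Via Windward → Redfern: 73% × 37% × 15% = 4.0515%.
Via Redfern: 9% × 15% = 1.35%.
Total: 21.07% + 4.0515% + 1.35% = 26.4715%.
Rounded: 26.47%.

26.47%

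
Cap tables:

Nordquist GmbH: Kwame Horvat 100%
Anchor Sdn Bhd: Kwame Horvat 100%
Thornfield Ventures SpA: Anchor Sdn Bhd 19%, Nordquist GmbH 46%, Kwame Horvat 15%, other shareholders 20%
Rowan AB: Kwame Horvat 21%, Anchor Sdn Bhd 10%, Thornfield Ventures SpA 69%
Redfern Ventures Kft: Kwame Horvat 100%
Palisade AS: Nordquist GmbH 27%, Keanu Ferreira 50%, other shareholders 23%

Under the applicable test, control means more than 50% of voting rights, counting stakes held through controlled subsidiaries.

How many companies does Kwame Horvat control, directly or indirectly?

Kwame holds 100% of Nordquist, so Kwame controls Nordquist.
Kwame holds 100% of Anchor, so Kwame controls Anchor.
Anchor and Nordquist and Kwame together hold 19% + 46% + 15% = 80% of Thornfield, so Kwame controls Thornfield.
Kwame and Anchor and Thornfield together hold 21% + 10% + 69% = 100% of Rowan, so Kwame controls Rowan.
Kwame holds 100% of Redfern, so Kwame controls Redfern.
No other company's threshold is met.
Kwame controls 5 companies.

5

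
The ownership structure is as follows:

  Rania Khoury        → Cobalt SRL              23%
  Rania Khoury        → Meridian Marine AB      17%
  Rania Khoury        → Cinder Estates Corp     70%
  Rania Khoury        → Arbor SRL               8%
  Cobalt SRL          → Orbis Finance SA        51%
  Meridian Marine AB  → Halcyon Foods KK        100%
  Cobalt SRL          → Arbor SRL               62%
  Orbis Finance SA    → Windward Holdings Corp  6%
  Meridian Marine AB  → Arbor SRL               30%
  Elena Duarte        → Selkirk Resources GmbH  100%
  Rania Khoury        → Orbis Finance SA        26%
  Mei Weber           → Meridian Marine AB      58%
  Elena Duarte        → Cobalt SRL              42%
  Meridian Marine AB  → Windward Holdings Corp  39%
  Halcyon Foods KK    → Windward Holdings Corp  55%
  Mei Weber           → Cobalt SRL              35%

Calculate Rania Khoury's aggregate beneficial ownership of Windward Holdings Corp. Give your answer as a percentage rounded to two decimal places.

18.24%

Rania reaches Windward along 4 paths.
Via Orbis: 26% × 6% = 1.56%.
Via Cobalt → Orbis: 23% × 51% × 6% = 0.7038%.
Via Meridian: 17% × 39% = 6.63%.
Via Meridian → Halcyon: 17% × 100% × 55% = 9.35%.
Total: 1.56% + 0.7038% + 6.63% + 9.35% = 18.2438%.
Rounded: 18.24%.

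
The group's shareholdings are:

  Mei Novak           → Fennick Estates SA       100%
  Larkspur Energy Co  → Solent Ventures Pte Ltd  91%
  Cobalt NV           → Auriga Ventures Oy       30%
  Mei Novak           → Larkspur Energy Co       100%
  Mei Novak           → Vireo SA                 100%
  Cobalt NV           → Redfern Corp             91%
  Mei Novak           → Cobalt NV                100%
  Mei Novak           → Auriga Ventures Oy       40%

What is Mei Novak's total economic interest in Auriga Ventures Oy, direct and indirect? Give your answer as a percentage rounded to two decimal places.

Mei reaches Auriga along 2 paths.
Via Cobalt: 100% × 30% = 30%.
Direct stake: 40% = 40%.
Total: 30% + 40% = 70%.
Rounded: 70.00%.

70.00%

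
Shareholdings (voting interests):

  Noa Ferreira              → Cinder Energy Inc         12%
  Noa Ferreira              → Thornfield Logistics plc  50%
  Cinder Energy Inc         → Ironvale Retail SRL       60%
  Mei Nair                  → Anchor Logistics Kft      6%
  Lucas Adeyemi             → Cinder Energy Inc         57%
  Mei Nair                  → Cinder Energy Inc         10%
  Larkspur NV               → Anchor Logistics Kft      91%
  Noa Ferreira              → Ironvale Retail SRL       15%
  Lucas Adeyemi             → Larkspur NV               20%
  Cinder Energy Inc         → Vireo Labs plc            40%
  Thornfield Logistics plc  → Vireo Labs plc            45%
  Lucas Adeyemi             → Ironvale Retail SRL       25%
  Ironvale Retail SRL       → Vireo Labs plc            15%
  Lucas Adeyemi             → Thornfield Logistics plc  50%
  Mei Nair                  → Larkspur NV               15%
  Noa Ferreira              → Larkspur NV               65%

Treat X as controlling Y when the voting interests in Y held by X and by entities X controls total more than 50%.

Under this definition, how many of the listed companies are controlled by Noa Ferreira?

Noa holds 65% of Larkspur, so Noa controls Larkspur.
Larkspur holds 91% of Anchor, so Noa controls Anchor.
No other company's threshold is met.
Noa controls 2 companies.

2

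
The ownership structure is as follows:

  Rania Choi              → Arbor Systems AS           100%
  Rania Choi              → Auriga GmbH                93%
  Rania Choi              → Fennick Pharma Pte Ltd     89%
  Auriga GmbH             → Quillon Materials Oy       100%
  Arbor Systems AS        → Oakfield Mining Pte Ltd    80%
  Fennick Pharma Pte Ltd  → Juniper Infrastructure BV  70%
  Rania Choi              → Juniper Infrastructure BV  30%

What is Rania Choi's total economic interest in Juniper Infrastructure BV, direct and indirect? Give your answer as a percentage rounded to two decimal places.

92.30%

Rania reaches Juniper along 2 paths.
Direct stake: 30% = 30%.
Via Fennick: 89% × 70% = 62.3%.
Total: 30% + 62.3% = 92.3%.
Rounded: 92.30%.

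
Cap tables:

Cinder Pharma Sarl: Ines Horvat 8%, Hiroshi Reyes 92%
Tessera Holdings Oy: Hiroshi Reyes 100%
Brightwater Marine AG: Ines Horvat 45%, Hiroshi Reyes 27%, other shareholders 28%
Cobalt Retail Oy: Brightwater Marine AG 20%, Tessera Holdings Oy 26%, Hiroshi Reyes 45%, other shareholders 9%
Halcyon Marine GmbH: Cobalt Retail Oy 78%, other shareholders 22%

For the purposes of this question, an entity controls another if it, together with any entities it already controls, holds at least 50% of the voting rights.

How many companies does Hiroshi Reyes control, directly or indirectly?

Hiroshi holds 92% of Cinder, so Hiroshi controls Cinder.
Hiroshi holds 100% of Tessera, so Hiroshi controls Tessera.
Tessera and Hiroshi together hold 26% + 45% = 71% of Cobalt, so Hiroshi controls Cobalt.
Cobalt holds 78% of Halcyon, so Hiroshi controls Halcyon.
No other company's threshold is met.
Hiroshi controls 4 companies.

4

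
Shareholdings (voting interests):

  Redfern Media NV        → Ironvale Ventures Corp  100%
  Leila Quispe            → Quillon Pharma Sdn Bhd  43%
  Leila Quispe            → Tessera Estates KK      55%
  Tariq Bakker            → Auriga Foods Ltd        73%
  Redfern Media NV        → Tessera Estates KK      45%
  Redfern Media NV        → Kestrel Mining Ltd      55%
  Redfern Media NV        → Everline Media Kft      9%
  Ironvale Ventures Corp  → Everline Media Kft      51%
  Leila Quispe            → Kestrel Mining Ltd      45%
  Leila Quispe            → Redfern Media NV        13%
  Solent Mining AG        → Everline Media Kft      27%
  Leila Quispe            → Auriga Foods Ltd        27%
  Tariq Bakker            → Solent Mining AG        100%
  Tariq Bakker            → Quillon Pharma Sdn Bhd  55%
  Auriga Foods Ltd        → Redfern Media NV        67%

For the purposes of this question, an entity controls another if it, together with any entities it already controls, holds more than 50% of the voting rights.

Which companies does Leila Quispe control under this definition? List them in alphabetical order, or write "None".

Leila holds 55% of Tessera, so Leila controls Tessera.
No other company's threshold is met.

Tessera Estates KK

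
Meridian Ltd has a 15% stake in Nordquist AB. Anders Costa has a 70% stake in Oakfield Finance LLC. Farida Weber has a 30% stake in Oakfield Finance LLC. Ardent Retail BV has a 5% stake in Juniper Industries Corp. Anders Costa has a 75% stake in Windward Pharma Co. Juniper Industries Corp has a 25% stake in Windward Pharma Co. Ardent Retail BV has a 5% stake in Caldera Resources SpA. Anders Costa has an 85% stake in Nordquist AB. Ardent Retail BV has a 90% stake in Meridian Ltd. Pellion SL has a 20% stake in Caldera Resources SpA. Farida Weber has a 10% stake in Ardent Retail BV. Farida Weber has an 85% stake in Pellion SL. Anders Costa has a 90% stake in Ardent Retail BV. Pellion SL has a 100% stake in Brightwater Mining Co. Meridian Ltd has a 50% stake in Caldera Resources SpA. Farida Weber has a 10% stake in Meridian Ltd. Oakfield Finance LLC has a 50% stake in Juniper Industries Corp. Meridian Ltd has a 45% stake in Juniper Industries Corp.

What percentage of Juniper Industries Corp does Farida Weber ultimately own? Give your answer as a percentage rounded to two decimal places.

24.05%

Farida reaches Juniper along 4 paths.
Via Meridian: 10% × 45% = 4.5%.
Via Ardent → Meridian: 10% × 90% × 45% = 4.05%.
Via Oakfield: 30% × 50% = 15%.
Via Ardent: 10% × 5% = 0.5%.
Total: 4.5% + 4.05% + 15% + 0.5% = 24.05%.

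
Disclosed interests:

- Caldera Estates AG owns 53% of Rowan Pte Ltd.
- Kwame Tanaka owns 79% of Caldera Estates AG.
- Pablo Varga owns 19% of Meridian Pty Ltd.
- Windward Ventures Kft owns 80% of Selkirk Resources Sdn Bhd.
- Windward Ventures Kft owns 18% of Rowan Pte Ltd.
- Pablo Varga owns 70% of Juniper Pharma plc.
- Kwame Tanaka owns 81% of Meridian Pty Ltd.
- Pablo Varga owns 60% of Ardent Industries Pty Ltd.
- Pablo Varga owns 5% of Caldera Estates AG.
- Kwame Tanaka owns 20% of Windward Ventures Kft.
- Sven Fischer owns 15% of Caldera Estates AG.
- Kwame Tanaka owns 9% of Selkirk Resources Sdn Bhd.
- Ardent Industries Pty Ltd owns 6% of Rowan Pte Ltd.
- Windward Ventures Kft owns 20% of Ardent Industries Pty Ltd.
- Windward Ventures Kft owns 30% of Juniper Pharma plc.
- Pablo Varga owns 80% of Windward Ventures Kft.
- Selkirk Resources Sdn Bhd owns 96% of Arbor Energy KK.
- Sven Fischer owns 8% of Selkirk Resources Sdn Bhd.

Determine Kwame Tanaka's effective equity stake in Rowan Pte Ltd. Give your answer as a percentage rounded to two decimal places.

45.71%

Kwame reaches Rowan along 3 paths.
Via Windward → Ardent: 20% × 20% × 6% = 0.24%.
Via Caldera: 79% × 53% = 41.87%.
Via Windward: 20% × 18% = 3.6%.
Total: 0.24% + 41.87% + 3.6% = 45.71%.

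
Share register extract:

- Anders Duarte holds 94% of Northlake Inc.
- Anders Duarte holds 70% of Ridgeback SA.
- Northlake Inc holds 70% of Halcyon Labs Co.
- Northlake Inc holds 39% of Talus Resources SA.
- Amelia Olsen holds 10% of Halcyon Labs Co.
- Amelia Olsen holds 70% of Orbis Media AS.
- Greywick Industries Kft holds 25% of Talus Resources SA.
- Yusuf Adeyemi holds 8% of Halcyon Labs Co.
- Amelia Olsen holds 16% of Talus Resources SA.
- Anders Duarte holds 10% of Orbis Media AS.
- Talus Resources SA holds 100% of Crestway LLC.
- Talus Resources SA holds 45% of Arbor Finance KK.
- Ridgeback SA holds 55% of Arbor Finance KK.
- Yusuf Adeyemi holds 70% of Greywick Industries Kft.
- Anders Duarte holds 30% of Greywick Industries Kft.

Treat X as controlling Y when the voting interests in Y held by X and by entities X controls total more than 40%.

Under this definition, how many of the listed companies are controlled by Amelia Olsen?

Amelia holds 70% of Orbis, so Amelia controls Orbis.
No other company's threshold is met.
Amelia controls 1 company.

1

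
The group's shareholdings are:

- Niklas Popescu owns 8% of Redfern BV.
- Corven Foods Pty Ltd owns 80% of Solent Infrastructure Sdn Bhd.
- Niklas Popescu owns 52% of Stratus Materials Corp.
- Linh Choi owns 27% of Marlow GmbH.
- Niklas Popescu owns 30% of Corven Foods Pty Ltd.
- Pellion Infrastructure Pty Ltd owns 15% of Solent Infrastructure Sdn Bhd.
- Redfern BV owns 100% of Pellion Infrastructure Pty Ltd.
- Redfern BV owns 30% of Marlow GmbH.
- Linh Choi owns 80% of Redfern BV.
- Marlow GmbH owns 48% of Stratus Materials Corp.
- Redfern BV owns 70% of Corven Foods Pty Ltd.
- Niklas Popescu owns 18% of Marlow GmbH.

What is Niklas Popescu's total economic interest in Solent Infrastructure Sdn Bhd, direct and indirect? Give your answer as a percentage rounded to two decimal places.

Niklas reaches Solent along 3 paths.
Via Corven: 30% × 80% = 24%.
Via Redfern → Corven: 8% × 70% × 80% = 4.48%.
Via Redfern → Pellion: 8% × 100% × 15% = 1.2%.
Total: 24% + 4.48% + 1.2% = 29.68%.

29.68%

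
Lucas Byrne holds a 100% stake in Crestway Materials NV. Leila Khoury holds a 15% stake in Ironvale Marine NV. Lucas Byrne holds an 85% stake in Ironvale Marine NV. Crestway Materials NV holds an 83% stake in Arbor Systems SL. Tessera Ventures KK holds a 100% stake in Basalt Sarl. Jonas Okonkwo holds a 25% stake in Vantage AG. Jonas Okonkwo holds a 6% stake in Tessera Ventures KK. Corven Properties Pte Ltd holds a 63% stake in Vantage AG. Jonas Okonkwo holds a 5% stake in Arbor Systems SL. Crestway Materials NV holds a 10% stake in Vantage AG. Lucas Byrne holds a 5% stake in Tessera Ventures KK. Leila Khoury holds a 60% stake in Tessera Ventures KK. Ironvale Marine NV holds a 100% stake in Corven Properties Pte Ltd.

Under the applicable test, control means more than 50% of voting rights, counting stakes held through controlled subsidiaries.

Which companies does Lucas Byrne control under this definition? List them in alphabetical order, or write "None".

Lucas holds 85% of Ironvale, so Lucas controls Ironvale.
Lucas holds 100% of Crestway, so Lucas controls Crestway.
Ironvale holds 100% of Corven, so Lucas controls Corven.
Corven and Crestway together hold 63% + 10% = 73% of Vantage, so Lucas controls Vantage.
Crestway holds 83% of Arbor, so Lucas controls Arbor.
No other company's threshold is met.

Arbor Systems SL, Corven Properties Pte Ltd, Crestway Materials NV, Ironvale Marine NV, Vantage AG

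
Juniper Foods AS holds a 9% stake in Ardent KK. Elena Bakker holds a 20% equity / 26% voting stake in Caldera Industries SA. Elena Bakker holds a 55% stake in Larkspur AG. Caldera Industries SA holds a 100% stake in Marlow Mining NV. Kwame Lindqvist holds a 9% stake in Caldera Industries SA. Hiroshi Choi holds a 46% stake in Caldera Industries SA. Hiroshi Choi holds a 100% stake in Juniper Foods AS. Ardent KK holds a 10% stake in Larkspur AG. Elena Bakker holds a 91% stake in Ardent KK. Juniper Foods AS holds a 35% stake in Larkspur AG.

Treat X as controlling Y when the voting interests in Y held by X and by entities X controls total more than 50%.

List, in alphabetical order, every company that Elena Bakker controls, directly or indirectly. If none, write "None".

Ardent KK, Larkspur AG

Elena holds 91% of Ardent, so Elena controls Ardent.
Elena and Ardent together hold 55% + 10% = 65% of Larkspur, so Elena controls Larkspur.
No other company's threshold is met.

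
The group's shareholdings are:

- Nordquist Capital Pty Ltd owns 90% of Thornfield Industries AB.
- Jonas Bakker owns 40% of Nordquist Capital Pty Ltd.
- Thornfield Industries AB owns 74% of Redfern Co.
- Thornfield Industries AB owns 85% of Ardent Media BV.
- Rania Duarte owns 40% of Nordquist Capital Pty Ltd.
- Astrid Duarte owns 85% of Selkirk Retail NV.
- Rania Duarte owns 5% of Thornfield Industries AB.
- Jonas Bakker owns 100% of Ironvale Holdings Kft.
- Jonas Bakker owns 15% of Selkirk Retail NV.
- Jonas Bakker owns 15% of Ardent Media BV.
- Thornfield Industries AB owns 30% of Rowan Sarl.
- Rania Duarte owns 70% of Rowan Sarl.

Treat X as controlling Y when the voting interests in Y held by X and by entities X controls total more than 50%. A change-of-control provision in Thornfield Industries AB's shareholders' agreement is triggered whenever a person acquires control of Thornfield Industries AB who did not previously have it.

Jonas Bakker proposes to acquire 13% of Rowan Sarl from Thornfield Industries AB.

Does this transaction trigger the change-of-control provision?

No

The purchase adds only to Jonas's holdings (Thornfield's stake shrinks), so Jonas is the only person who could newly come to control Thornfield.
Jonas holds 100% of Ironvale, so Jonas controls Ironvale.
Neither Jonas nor any entity Jonas controls holds any voting interest in Thornfield.
So before the transaction, Jonas does not control Thornfield.
After the purchase, Jonas holds 13% of Rowan directly, and Thornfield's stake falls to 17%.
Jonas's side now holds 13% of Rowan, not > 50%, so Jonas still does not control Rowan.
After the transaction, neither Jonas nor any entity Jonas controls holds a voting interest in Thornfield, so Jonas still does not control it.
No new person acquires control, so the clause is not triggered.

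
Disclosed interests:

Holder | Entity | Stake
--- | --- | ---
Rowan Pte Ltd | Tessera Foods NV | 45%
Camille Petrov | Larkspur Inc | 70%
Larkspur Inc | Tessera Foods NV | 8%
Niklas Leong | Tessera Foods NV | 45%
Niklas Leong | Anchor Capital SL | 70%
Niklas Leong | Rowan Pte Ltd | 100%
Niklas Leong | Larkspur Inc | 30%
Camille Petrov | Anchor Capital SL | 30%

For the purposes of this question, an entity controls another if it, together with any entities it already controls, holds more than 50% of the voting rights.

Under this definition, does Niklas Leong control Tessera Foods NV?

Yes

Niklas holds 100% of Rowan, so Niklas controls Rowan.
Niklas and Rowan together hold 45% + 45% = 90% of Tessera, so Niklas controls Tessera.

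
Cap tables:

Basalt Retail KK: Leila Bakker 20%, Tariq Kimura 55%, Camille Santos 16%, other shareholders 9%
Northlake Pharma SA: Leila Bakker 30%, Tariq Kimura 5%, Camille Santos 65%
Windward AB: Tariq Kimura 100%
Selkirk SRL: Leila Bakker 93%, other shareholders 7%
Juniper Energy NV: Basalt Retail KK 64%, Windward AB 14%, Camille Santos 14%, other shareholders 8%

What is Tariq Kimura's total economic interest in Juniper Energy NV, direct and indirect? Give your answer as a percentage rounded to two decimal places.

49.20%

Tariq reaches Juniper along 2 paths.
Via Basalt: 55% × 64% = 35.2%.
Via Windward: 100% × 14% = 14%.
Total: 35.2% + 14% = 49.2%.
Rounded: 49.20%.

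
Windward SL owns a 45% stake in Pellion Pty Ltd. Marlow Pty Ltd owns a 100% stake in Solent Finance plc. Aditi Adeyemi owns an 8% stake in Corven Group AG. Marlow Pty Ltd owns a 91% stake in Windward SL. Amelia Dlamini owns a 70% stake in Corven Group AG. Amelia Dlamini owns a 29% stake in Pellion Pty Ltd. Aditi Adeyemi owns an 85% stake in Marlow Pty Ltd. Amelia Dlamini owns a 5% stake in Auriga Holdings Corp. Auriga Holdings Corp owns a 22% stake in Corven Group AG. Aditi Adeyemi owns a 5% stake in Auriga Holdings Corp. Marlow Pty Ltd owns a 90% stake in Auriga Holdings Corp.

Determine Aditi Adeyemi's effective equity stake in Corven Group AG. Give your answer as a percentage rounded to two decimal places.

Aditi reaches Corven along 3 paths.
Direct stake: 8% = 8%.
Via Auriga: 5% × 22% = 1.1%.
Via Marlow → Auriga: 85% × 90% × 22% = 16.83%.
Total: 8% + 1.1% + 16.83% = 25.93%.

25.93%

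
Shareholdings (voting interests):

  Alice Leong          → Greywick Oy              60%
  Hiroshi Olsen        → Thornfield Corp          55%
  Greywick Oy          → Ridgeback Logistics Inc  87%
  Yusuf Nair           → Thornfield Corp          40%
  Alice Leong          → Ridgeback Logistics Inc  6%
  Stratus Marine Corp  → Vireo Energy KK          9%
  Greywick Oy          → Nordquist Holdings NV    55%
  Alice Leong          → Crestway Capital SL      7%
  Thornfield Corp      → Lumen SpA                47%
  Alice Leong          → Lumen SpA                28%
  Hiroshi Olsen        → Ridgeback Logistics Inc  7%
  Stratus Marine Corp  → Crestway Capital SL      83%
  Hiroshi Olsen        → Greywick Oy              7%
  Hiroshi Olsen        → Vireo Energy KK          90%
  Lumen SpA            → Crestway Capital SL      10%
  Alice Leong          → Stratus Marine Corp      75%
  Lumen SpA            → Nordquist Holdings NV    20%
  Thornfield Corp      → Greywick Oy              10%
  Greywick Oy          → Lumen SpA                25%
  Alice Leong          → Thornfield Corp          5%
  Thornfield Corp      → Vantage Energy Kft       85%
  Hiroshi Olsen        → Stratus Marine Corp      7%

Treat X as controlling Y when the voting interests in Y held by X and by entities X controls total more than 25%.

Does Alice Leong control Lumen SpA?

Yes

Alice holds 60% of Greywick, so Alice controls Greywick.
Alice and Greywick together hold 28% + 25% = 53% of Lumen, so Alice controls Lumen.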